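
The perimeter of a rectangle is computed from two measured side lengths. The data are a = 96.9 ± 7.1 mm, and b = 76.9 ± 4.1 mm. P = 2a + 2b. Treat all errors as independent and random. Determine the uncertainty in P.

16.4 mm

For a sum/difference, combine absolute errors in quadrature:
  (2·δa)² = 202;  (2·δb)² = 67.2
δP = √(269) = 16.4 mm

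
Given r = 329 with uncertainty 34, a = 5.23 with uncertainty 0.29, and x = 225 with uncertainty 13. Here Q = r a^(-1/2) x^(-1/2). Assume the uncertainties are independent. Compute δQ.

For a monomial Q ∝ r, a^(-1/2), x^(-1/2), fractional errors add in quadrature:
  (1·δr/r)² = (1×0.103)² = 0.0107;  (−½·δa/a)² = (-0.5×0.0554)² = 0.000769;  (−½·δx/x)² = (-0.5×0.0578)² = 0.000835
δQ/Q = √(0.0123) = 0.111
Q = 9.59, so δQ = 0.111 × 9.59 = 1.06.

1.06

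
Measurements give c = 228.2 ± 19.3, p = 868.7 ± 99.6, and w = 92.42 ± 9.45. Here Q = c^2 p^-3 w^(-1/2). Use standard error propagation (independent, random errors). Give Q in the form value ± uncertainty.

(8.263 ± 3.20) × 10^-6

For a monomial Q ∝ c^2, p^-3, w^(-1/2), fractional errors add in quadrature:
  (2·δc/c)² = (2×0.0846)² = 0.0286;  (-3·δp/p)² = (-3×0.115)² = 0.118;  (−½·δw/w)² = (-0.5×0.102)² = 0.00261
δQ/Q = √(0.150) = 0.387
Q = 8.263e-06, so δQ = 0.387 × 8.263e-06 = 3.2e-06.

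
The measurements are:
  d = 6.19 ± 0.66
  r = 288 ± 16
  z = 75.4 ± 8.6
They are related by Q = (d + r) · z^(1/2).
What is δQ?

Let u = d + r = 294. δu = √(δd² + δr²) = √(0.436 + 256) = 16.0, so δu/u = 0.0544.
Q is then a monomial in u, z:
δQ/Q = √((δu/u)² + (½·δz/z)²) = √(0.00296 + 0.00325) = 0.0788
Q = 2550, so δQ = 0.0788 × 2550 = 201.

201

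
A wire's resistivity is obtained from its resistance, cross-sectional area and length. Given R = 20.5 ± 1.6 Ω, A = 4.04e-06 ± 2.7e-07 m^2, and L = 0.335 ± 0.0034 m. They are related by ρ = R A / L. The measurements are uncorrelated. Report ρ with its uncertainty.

ρ is a product of powers, so relative uncertainties combine in quadrature:
  (1·δR/R)² = (1×0.0780)² = 0.00609;  (1·δA/A)² = (1×0.0668)² = 0.00447;  (-1·δL/L)² = (-1×0.0101)² = 0.000103
δρ/ρ = √(0.0107) = 0.103
ρ = 0.000247 Ω·m, so δρ = 0.103 × 0.000247 = 2.55e-05 Ω·m.

(2.47 ± 0.255) × 10^-4 Ω·m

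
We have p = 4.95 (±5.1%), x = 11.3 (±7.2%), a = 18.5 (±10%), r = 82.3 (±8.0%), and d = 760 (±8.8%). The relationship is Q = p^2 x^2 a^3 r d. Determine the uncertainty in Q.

4.56e+11

Relative error in a monomial: (δQ/Q)² = Σ (nᵢ · δxᵢ/xᵢ)².
  (2·δp/p)² = (2×0.0510)² = 0.0104;  (2·δx/x)² = (2×0.0720)² = 0.0207;  (3·δa/a)² = (3×0.100)² = 0.0900;  (1·δr/r)² = (1×0.0800)² = 0.00640;  (1·δd/d)² = (1×0.0880)² = 0.00774
δQ/Q = √(0.135) = 0.368
Q = 1.24e+12, so δQ = 0.368 × 1.24e+12 = 4.56e+11.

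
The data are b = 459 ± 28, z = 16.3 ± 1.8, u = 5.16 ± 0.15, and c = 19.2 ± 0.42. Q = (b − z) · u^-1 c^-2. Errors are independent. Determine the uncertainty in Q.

Let w = b − z = 443. δw = √(δb² + δz²) = √(784 + 3.24) = 28.1, so δw/w = 0.0634.
Q is then a monomial in w, u, c:
δQ/Q = √((δw/w)² + (-1·δu/u)² + (-2·δc/c)²) = √(0.00402 + 0.000845 + 0.00191) = 0.0823
Q = 0.233, so δQ = 0.0823 × 0.233 = 0.0192.

0.0192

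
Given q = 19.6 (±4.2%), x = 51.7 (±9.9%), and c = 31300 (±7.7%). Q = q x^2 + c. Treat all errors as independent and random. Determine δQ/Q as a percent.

Let p = q·x^2 = 52400. δp/p = √((1·δq/q)² + (2·δx/x)²) = √(0.00176 + 0.0392) = 0.202, so δp = 10600.
Q = p + c: δQ = √(δp² + δc²) = √(1.12e+08 + 5.81e+06) = 10900
Q = 83700, so δQ/Q = 10900/83700 = 0.130.

13.0%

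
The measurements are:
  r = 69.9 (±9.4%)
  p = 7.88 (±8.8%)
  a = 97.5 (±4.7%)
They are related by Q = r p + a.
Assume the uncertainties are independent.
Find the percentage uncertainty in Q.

11.0%

Let w = r·p = 551. δw/w = √((1·δr/r)² + (1·δp/p)²) = √(0.00884 + 0.00774) = 0.129, so δw = 70.9.
Q = w + a: δQ = √(δw² + δa²) = √(5030 + 21.0) = 71.1
Q = 648, so δQ/Q = 71.1/648 = 0.110.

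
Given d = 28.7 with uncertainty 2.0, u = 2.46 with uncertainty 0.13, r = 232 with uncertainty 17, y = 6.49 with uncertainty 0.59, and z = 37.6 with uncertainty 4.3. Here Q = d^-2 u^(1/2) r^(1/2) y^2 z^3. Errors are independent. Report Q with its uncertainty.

64900 ± 26900

Products/powers → add relative errors in quadrature, weighted by exponent:
  (-2·δd/d)² = (-2×0.0697)² = 0.0194;  (½·δu/u)² = (0.5×0.0528)² = 0.000698;  (½·δr/r)² = (0.5×0.0733)² = 0.00134;  (2·δy/y)² = (2×0.0909)² = 0.0331;  (3·δz/z)² = (3×0.114)² = 0.118
δQ/Q = √(0.172) = 0.415
Q = 64900, so δQ = 0.415 × 64900 = 26900.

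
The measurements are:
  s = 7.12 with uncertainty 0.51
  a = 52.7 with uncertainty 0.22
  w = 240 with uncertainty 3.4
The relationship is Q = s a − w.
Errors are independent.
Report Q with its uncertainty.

Let p = s·a = 375. δp/p = √((1·δs/s)² + (1·δa/a)²) = √(0.00513 + 1.74e-05) = 0.0718, so δp = 26.9.
Q = p − w: δQ = √(δp² + δw²) = √(725 + 11.6) = 27.1
Q = 135.

135 ± 27.1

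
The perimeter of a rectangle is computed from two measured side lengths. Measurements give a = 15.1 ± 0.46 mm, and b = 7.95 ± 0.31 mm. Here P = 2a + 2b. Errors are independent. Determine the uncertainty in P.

For a sum/difference, combine absolute errors in quadrature:
  (2·δa)² = 0.846;  (2·δb)² = 0.384
δP = √(1.23) = 1.11 mm

1.11 mm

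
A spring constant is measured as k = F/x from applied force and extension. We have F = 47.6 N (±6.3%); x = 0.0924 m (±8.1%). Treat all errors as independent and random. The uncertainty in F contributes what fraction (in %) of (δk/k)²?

(δk/k)² = (1·δF/F)² + (-1·δx/x)²
  F term: (1×0.0630)² = 0.00397
  x term: (-1×0.0810)² = 0.00656
Total = 0.0105. Share from F = 0.00397/0.0105 = 0.377.

37.7%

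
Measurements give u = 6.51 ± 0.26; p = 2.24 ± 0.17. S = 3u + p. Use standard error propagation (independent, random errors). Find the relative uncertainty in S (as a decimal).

0.0367

For a sum/difference, combine absolute errors in quadrature:
  (3·δu)² = 0.608;  (δp)² = 0.0289
δS = √(0.637) = 0.798
S = 21.8, so δS/S = 0.798/21.8 = 0.0367.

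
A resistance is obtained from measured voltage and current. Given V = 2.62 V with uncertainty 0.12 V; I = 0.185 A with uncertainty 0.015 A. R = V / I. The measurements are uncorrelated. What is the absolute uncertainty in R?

Each factor contributes (exponent × relative error)² to (δR/R)²:
  (1·δV/V)² = (1×0.0458)² = 0.00210;  (-1·δI/I)² = (-1×0.0811)² = 0.00657
δR/R = √(0.00867) = 0.0931
R = 14.2 Ω, so δR = 0.0931 × 14.2 = 1.32 Ω.

1.32 Ω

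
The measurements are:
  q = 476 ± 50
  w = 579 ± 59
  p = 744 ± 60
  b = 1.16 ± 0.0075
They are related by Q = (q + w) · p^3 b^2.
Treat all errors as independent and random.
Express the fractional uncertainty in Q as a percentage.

25.3%

Let u = q + w = 1060. δu = √(δq² + δw²) = √(2500 + 3480) = 77.3, so δu/u = 0.0733.
Q is then a monomial in u, p, b:
δQ/Q = √((δu/u)² + (3·δp/p)² + (2·δb/b)²) = √(0.00537 + 0.0585 + 0.000167) = 0.253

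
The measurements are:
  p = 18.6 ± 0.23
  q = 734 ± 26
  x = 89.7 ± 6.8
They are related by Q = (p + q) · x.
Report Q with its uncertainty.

67500 ± 5620

Let u = p + q = 753. δu = √(δp² + δq²) = √(0.0529 + 676) = 26.0, so δu/u = 0.0345.
Q is then a monomial in u, x:
δQ/Q = √((δu/u)² + (1·δx/x)²) = √(0.00119 + 0.00575) = 0.0833
Q = 67500, so δQ = 0.0833 × 67500 = 5620.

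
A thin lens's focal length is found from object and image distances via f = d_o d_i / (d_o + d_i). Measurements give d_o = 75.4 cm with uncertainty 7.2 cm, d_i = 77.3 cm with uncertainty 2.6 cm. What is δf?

∂f/∂d_o = (d_i/(d_o+d_i))² = 0.256;  ∂f/∂d_i = (d_o/(d_o+d_i))² = 0.244
δf = √((∂f/∂d_o · δd_o)² + (∂f/∂d_i · δd_i)²) = √(3.40 + 0.402) = 1.95 cm

1.95 cm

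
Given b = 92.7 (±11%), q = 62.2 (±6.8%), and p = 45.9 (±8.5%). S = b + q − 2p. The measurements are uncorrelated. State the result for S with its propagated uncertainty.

63.1 ± 13.5

Absolute uncertainties add in quadrature for a linear combination:
  (δb)² = 104;  (δq)² = 17.9;  (2·δp)² = 60.9
δS = √(183) = 13.5
S = 63.1.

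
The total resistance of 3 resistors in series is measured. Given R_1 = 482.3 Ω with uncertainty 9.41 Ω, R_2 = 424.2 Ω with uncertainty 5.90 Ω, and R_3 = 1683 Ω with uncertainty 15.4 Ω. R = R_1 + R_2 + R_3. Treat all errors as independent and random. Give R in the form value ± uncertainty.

R is a linear combination, so absolute uncertainties add in quadrature:
  (δR_1)² = 88.5;  (δR_2)² = 34.8;  (δR_3)² = 237
δR = √(361) = 19.0 Ω
R = 2590 Ω.

2590 ± 19.0 Ω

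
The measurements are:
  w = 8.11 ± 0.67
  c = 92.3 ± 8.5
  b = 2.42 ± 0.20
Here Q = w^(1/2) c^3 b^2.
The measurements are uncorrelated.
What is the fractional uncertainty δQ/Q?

Q is a product of powers, so relative uncertainties combine in quadrature:
  (½·δw/w)² = (0.5×0.0826)² = 0.00171;  (3·δc/c)² = (3×0.0921)² = 0.0763;  (2·δb/b)² = (2×0.0826)² = 0.0273
δQ/Q = √(0.105) = 0.325

0.325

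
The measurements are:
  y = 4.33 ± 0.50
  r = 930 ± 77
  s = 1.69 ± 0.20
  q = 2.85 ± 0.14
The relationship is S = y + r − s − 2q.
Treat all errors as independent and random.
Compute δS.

Each term contributes (cᵢ δxᵢ)² to (δS)²:
  (δy)² = 0.250;  (δr)² = 5930;  (δs)² = 0.0400;  (2·δq)² = 0.0784
δS = √(5930) = 77.0

77.0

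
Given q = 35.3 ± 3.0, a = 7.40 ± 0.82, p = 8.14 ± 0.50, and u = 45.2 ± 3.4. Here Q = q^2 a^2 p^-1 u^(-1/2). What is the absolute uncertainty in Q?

360

Products/powers → add relative errors in quadrature, weighted by exponent:
  (2·δq/q)² = (2×0.0850)² = 0.0289;  (2·δa/a)² = (2×0.111)² = 0.0491;  (-1·δp/p)² = (-1×0.0614)² = 0.00377;  (−½·δu/u)² = (-0.5×0.0752)² = 0.00141
δQ/Q = √(0.0832) = 0.288
Q = 1250, so δQ = 0.288 × 1250 = 360.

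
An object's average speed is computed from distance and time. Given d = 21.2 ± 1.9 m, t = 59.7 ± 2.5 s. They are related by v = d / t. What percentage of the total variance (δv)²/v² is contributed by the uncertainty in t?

17.9%

(δv/v)² = (1·δd/d)² + (-1·δt/t)²
  d term: (1×0.0896)² = 0.00803
  t term: (-1×0.0419)² = 0.00175
Total = 0.00979. Share from t = 0.00175/0.00979 = 0.179.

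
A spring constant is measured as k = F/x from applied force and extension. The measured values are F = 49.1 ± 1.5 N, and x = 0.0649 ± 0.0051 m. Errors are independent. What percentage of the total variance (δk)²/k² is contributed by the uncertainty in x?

86.9%

(δk/k)² = (1·δF/F)² + (-1·δx/x)²
  F term: (1×0.0305)² = 0.000933
  x term: (-1×0.0786)² = 0.00618
Total = 0.00711. Share from x = 0.00618/0.00711 = 0.869.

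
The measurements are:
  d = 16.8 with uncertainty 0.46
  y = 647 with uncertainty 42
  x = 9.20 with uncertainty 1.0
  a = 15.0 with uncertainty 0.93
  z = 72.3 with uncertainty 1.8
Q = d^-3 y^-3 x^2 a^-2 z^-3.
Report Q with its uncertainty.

Q is a product of powers, so relative uncertainties combine in quadrature:
  (-3·δd/d)² = (-3×0.0274)² = 0.00675;  (-3·δy/y)² = (-3×0.0649)² = 0.0379;  (2·δx/x)² = (2×0.109)² = 0.0473;  (-2·δa/a)² = (-2×0.0620)² = 0.0154;  (-3·δz/z)² = (-3×0.0249)² = 0.00558
δQ/Q = √(0.113) = 0.336
Q = 7.75e-19, so δQ = 0.336 × 7.75e-19 = 2.6e-19.

(7.75 ± 2.60) × 10^-19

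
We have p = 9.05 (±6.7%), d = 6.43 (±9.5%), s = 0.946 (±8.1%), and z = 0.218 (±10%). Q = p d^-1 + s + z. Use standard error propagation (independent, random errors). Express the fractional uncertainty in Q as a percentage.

7.08%

Let w = p·d^-1 = 1.41. δw/w = √((1·δp/p)² + (-1·δd/d)²) = √(0.00449 + 0.00903) = 0.116, so δw = 0.164.
Q = w + s + z: δQ = √(δw² + δs² + δz²) = √(0.0268 + 0.00587 + 0.000475) = 0.182
Q = 2.57, so δQ/Q = 0.182/2.57 = 0.0708.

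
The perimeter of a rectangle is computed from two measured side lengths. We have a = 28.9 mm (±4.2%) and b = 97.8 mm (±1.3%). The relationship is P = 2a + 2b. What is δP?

Each term contributes (cᵢ δxᵢ)² to (δP)²:
  (2·δa)² = 5.89;  (2·δb)² = 6.47
δP = √(12.4) = 3.52 mm

3.52 mm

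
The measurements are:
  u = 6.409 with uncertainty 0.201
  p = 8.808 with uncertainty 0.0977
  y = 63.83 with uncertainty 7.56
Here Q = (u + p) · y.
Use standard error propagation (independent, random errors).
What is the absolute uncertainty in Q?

116

Let w = u + p = 15.22. δw = √(δu² + δp²) = √(0.0404 + 0.00955) = 0.223, so δw/w = 0.0147.
Q is then a monomial in w, y:
δQ/Q = √((δw/w)² + (1·δy/y)²) = √(0.000216 + 0.0140) = 0.119
Q = 971.3, so δQ = 0.119 × 971.3 = 116.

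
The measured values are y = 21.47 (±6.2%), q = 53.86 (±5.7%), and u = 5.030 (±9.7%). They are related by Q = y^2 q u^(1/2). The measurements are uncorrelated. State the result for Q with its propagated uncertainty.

Since Q is a product/quotient, work with relative uncertainties:
  (2·δy/y)² = (2×0.0620)² = 0.0154;  (1·δq/q)² = (1×0.0570)² = 0.00325;  (½·δu/u)² = (0.5×0.0970)² = 0.00235
δQ/Q = √(0.0210) = 0.145
Q = 55680, so δQ = 0.145 × 55680 = 8060.

55680 ± 8060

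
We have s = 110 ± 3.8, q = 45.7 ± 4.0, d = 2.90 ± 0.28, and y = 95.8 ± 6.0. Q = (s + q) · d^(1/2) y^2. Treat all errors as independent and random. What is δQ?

Let u = s + q = 156. δu = √(δs² + δq²) = √(14.4 + 16.0) = 5.52, so δu/u = 0.0354.
Q is then a monomial in u, d, y:
δQ/Q = √((δu/u)² + (½·δd/d)² + (2·δy/y)²) = √(0.00126 + 0.00233 + 0.0157) = 0.139
Q = 2.43e+06, so δQ = 0.139 × 2.43e+06 = 3.38e+05.

3.38e+05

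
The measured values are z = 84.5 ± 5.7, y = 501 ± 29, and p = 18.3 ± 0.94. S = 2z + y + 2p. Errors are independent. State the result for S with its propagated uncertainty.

Sums and differences: (δS)² = Σ (cᵢ δxᵢ)².
  (2·δz)² = 130;  (δy)² = 841;  (2·δp)² = 3.53
δS = √(974) = 31.2
S = 707.

707 ± 31.2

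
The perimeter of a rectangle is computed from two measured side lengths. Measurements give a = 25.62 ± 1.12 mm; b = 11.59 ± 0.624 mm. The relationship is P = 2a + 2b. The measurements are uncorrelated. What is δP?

2.56 mm

Each term contributes (cᵢ δxᵢ)² to (δP)²:
  (2·δa)² = 5.02;  (2·δb)² = 1.56
δP = √(6.58) = 2.56 mm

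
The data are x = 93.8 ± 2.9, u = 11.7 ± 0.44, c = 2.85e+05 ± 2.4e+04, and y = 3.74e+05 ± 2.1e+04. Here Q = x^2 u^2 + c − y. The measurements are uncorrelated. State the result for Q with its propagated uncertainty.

(1.12 ± 0.122) × 10^6

Let p = x^2·u^2 = 1.2e+06. δp/p = √((2·δx/x)² + (2·δu/u)²) = √(0.00382 + 0.00566) = 0.0974, so δp = 1.17e+05.
Q = p + c − y: δQ = √(δp² + δc² + δy²) = √(1.38e+10 + 5.76e+08 + 4.41e+08) = 1.22e+05
Q = 1.12e+06.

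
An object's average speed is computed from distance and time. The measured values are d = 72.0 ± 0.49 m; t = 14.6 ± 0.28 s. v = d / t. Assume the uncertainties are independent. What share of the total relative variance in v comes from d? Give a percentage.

11.2%

(δv/v)² = (1·δd/d)² + (-1·δt/t)²
  d term: (1×0.00681)² = 4.63e-05
  t term: (-1×0.0192)² = 0.000368
Total = 0.000414. Share from d = 4.63e-05/0.000414 = 0.112.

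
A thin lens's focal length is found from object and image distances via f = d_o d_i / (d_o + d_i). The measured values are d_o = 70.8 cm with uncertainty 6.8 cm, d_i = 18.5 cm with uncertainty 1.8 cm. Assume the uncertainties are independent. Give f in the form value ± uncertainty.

∂f/∂d_o = (d_i/(d_o+d_i))² = 0.0429;  ∂f/∂d_i = (d_o/(d_o+d_i))² = 0.629
δf = √((∂f/∂d_o · δd_o)² + (∂f/∂d_i · δd_i)²) = √(0.0852 + 1.28) = 1.17 cm
f = 14.7 cm.

14.7 ± 1.17 cm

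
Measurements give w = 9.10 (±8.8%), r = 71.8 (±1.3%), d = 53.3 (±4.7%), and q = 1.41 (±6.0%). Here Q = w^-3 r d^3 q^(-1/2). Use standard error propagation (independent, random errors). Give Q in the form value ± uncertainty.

12100 ± 3660

Each factor contributes (exponent × relative error)² to (δQ/Q)²:
  (-3·δw/w)² = (-3×0.0880)² = 0.0697;  (1·δr/r)² = (1×0.0130)² = 0.000169;  (3·δd/d)² = (3×0.0470)² = 0.0199;  (−½·δq/q)² = (-0.5×0.0600)² = 0.000900
δQ/Q = √(0.0906) = 0.301
Q = 12100, so δQ = 0.301 × 12100 = 3660.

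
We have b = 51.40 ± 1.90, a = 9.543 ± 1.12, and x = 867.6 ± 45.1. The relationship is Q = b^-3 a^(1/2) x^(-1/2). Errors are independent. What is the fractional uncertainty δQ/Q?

0.128

Q is a product of powers, so relative uncertainties combine in quadrature:
  (-3·δb/b)² = (-3×0.0370)² = 0.0123;  (½·δa/a)² = (0.5×0.117)² = 0.00344;  (−½·δx/x)² = (-0.5×0.0520)² = 0.000676
δQ/Q = √(0.0164) = 0.128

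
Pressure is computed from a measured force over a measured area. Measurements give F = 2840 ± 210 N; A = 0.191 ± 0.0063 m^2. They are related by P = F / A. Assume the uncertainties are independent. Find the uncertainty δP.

1200 Pa

Products/powers → add relative errors in quadrature, weighted by exponent:
  (1·δF/F)² = (1×0.0739)² = 0.00547;  (-1·δA/A)² = (-1×0.0330)² = 0.00109
δP/P = √(0.00656) = 0.0810
P = 14900 Pa, so δP = 0.0810 × 14900 = 1200 Pa.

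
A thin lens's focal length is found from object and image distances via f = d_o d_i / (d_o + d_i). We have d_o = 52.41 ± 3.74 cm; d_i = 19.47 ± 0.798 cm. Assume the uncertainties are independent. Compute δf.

0.505 cm

∂f/∂d_o = (d_i/(d_o+d_i))² = 0.0734;  ∂f/∂d_i = (d_o/(d_o+d_i))² = 0.532
δf = √((∂f/∂d_o · δd_o)² + (∂f/∂d_i · δd_i)²) = √(0.0753 + 0.180) = 0.505 cm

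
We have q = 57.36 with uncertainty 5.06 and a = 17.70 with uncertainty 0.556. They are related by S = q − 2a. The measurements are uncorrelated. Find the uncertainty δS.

5.18

S is a linear combination, so absolute uncertainties add in quadrature:
  (δq)² = 25.6;  (2·δa)² = 1.24
δS = √(26.8) = 5.18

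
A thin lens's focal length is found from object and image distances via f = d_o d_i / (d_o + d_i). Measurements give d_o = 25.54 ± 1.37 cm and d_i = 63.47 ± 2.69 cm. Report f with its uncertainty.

18.21 ± 0.731 cm

∂f/∂d_o = (d_i/(d_o+d_i))² = 0.508;  ∂f/∂d_i = (d_o/(d_o+d_i))² = 0.0823
δf = √((∂f/∂d_o · δd_o)² + (∂f/∂d_i · δd_i)²) = √(0.485 + 0.0490) = 0.731 cm
f = 18.21 cm.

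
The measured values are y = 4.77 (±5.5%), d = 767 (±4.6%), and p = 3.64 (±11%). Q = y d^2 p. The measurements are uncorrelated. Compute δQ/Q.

0.154

Since Q is a product/quotient, work with relative uncertainties:
  (1·δy/y)² = (1×0.0550)² = 0.00302;  (2·δd/d)² = (2×0.0460)² = 0.00846;  (1·δp/p)² = (1×0.110)² = 0.0121
δQ/Q = √(0.0236) = 0.154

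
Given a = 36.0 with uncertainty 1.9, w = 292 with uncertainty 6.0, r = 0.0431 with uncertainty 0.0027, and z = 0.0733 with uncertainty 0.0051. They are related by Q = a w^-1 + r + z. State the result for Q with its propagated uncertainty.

Let p = a·w^-1 = 0.123. δp/p = √((1·δa/a)² + (-1·δw/w)²) = √(0.00279 + 0.000422) = 0.0566, so δp = 0.00698.
Q = p + r + z: δQ = √(δp² + δr² + δz²) = √(4.88e-05 + 7.29e-06 + 2.6e-05) = 0.00906
Q = 0.240.

0.240 ± 0.00906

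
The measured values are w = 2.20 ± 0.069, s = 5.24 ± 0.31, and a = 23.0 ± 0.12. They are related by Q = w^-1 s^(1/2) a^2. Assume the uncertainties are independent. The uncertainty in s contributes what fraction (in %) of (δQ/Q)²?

(δQ/Q)² = (-1·δw/w)² + (½·δs/s)² + (2·δa/a)²
  w term: (-1×0.0314)² = 0.000984
  s term: (0.5×0.0592)² = 0.000875
  a term: (2×0.00522)² = 0.000109
Total = 0.00197. Share from s = 0.000875/0.00197 = 0.445.

44.5%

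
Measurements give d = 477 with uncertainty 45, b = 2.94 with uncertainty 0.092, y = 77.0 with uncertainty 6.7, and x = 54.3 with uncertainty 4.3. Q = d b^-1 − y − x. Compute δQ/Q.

Let p = d·b^-1 = 162. δp/p = √((1·δd/d)² + (-1·δb/b)²) = √(0.00890 + 0.000979) = 0.0994, so δp = 16.1.
Q = p − y − x: δQ = √(δp² + δy² + δx²) = √(260 + 44.9 + 18.5) = 18.0
Q = 30.9, so δQ/Q = 18.0/30.9 = 0.581.

0.581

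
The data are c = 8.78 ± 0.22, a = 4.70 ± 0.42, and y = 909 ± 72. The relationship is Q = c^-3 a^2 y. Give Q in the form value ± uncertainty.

Since Q is a product/quotient, work with relative uncertainties:
  (-3·δc/c)² = (-3×0.0251)² = 0.00565;  (2·δa/a)² = (2×0.0894)² = 0.0319;  (1·δy/y)² = (1×0.0792)² = 0.00627
δQ/Q = √(0.0439) = 0.209
Q = 29.7, so δQ = 0.209 × 29.7 = 6.21.

29.7 ± 6.21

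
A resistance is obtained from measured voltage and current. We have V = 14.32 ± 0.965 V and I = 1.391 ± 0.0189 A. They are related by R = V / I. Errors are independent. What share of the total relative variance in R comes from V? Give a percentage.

96.1%

(δR/R)² = (1·δV/V)² + (-1·δI/I)²
  V term: (1×0.0674)² = 0.00454
  I term: (-1×0.0136)² = 0.000185
Total = 0.00473. Share from V = 0.00454/0.00473 = 0.961.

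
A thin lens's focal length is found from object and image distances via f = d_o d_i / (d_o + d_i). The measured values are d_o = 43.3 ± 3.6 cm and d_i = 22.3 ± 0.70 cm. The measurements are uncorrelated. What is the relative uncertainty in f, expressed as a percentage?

∂f/∂d_o = (d_i/(d_o+d_i))² = 0.116;  ∂f/∂d_i = (d_o/(d_o+d_i))² = 0.436
δf = √((∂f/∂d_o · δd_o)² + (∂f/∂d_i · δd_i)²) = √(0.173 + 0.0930) = 0.516 cm
f = 14.7 cm, so δf/f = 0.516/14.7 = 0.0350.

3.50%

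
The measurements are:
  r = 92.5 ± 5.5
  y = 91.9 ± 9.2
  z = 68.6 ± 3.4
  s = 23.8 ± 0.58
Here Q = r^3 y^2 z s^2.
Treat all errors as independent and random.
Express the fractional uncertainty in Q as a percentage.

Each factor contributes (exponent × relative error)² to (δQ/Q)²:
  (3·δr/r)² = (3×0.0595)² = 0.0318;  (2·δy/y)² = (2×0.100)² = 0.0401;  (1·δz/z)² = (1×0.0496)² = 0.00246;  (2·δs/s)² = (2×0.0244)² = 0.00238
δQ/Q = √(0.0767) = 0.277

27.7%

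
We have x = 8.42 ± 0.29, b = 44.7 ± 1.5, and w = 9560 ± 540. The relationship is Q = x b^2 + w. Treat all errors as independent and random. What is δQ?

Let p = x·b^2 = 16800. δp/p = √((1·δx/x)² + (2·δb/b)²) = √(0.00119 + 0.00450) = 0.0754, so δp = 1270.
Q = p + w: δQ = √(δp² + δw²) = √(1.61e+06 + 2.92e+05) = 1380

1380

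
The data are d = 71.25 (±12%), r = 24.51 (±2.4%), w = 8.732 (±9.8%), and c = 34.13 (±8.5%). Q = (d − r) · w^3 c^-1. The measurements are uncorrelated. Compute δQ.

Let u = d − r = 46.74. δu = √(δd² + δr²) = √(73.1 + 0.346) = 8.57, so δu/u = 0.183.
Q is then a monomial in u, w, c:
δQ/Q = √((δu/u)² + (3·δw/w)² + (-1·δc/c)²) = √(0.0336 + 0.0864 + 0.00723) = 0.357
Q = 911.8, so δQ = 0.357 × 911.8 = 325.

325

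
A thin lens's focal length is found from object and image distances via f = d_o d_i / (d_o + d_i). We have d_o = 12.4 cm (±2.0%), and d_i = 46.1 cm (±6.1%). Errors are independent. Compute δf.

∂f/∂d_o = (d_i/(d_o+d_i))² = 0.621;  ∂f/∂d_i = (d_o/(d_o+d_i))² = 0.0449
δf = √((∂f/∂d_o · δd_o)² + (∂f/∂d_i · δd_i)²) = √(0.0237 + 0.0160) = 0.199 cm

0.199 cm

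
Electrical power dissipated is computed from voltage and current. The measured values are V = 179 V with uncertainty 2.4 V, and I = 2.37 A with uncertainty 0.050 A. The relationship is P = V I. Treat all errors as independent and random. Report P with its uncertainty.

Each factor contributes (exponent × relative error)² to (δP/P)²:
  (1·δV/V)² = (1×0.0134)² = 0.000180;  (1·δI/I)² = (1×0.0211)² = 0.000445
δP/P = √(0.000625) = 0.0250
P = 424 W, so δP = 0.0250 × 424 = 10.6 W.

424 ± 10.6 W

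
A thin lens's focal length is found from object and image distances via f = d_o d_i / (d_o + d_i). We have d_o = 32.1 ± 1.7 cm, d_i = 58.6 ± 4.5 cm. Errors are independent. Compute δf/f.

0.0437

∂f/∂d_o = (d_i/(d_o+d_i))² = 0.417;  ∂f/∂d_i = (d_o/(d_o+d_i))² = 0.125
δf = √((∂f/∂d_o · δd_o)² + (∂f/∂d_i · δd_i)²) = √(0.504 + 0.318) = 0.906 cm
f = 20.7 cm, so δf/f = 0.906/20.7 = 0.0437.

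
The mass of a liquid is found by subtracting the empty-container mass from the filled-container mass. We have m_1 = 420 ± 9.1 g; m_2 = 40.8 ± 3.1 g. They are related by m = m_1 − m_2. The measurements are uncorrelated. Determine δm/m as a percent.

2.54%

Each term contributes (cᵢ δxᵢ)² to (δm)²:
  (δm_1)² = 82.8;  (δm_2)² = 9.61
δm = √(92.4) = 9.61 g
m = 379 g, so δm/m = 9.61/379 = 0.0254.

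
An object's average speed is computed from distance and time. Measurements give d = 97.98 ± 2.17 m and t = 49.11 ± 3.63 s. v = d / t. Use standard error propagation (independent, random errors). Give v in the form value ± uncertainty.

1.995 ± 0.154 m/s

For a monomial v ∝ d, t^-1, fractional errors add in quadrature:
  (1·δd/d)² = (1×0.0221)² = 0.000491;  (-1·δt/t)² = (-1×0.0739)² = 0.00546
δv/v = √(0.00595) = 0.0772
v = 1.995 m/s, so δv = 0.0772 × 1.995 = 0.154 m/s.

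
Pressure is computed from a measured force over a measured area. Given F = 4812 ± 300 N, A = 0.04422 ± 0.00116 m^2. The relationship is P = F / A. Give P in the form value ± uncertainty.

Relative error in a monomial: (δP/P)² = Σ (nᵢ · δxᵢ/xᵢ)².
  (1·δF/F)² = (1×0.0623)² = 0.00389;  (-1·δA/A)² = (-1×0.0262)² = 0.000688
δP/P = √(0.00457) = 0.0676
P = 108800 Pa, so δP = 0.0676 × 108800 = 7360 Pa.

108800 ± 7360 Pa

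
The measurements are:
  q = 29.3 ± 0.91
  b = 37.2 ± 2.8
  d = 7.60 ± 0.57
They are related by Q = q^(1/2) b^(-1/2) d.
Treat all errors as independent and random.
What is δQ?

Products/powers → add relative errors in quadrature, weighted by exponent:
  (½·δq/q)² = (0.5×0.0311)² = 0.000241;  (−½·δb/b)² = (-0.5×0.0753)² = 0.00142;  (1·δd/d)² = (1×0.0750)² = 0.00562
δQ/Q = √(0.00728) = 0.0853
Q = 6.74, so δQ = 0.0853 × 6.74 = 0.576.

0.576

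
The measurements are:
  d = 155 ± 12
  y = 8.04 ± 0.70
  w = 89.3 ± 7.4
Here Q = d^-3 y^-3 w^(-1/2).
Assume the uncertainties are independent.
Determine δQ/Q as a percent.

35.2%

For a monomial Q ∝ d^-3, y^-3, w^(-1/2), fractional errors add in quadrature:
  (-3·δd/d)² = (-3×0.0774)² = 0.0539;  (-3·δy/y)² = (-3×0.0871)² = 0.0682;  (−½·δw/w)² = (-0.5×0.0829)² = 0.00172
δQ/Q = √(0.124) = 0.352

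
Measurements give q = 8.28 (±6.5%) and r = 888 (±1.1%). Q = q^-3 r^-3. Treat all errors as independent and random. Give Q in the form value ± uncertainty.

(2.52 ± 0.498) × 10^-12

For a monomial Q ∝ q^-3, r^-3, fractional errors add in quadrature:
  (-3·δq/q)² = (-3×0.0650)² = 0.0380;  (-3·δr/r)² = (-3×0.0110)² = 0.00109
δQ/Q = √(0.0391) = 0.198
Q = 2.52e-12, so δQ = 0.198 × 2.52e-12 = 4.98e-13.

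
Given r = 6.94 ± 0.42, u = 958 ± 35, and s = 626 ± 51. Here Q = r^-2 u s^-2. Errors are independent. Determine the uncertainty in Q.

Each factor contributes (exponent × relative error)² to (δQ/Q)²:
  (-2·δr/r)² = (-2×0.0605)² = 0.0147;  (1·δu/u)² = (1×0.0365)² = 0.00133;  (-2·δs/s)² = (-2×0.0815)² = 0.0265
δQ/Q = √(0.0425) = 0.206
Q = 5.08e-05, so δQ = 0.206 × 5.08e-05 = 1.05e-05.

1.05e-05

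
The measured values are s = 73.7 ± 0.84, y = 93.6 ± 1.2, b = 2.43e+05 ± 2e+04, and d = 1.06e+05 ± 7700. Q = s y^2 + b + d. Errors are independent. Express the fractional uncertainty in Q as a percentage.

Let p = s·y^2 = 6.46e+05. δp/p = √((1·δs/s)² + (2·δy/y)²) = √(0.000130 + 0.000657) = 0.0281, so δp = 18100.
Q = p + b + d: δQ = √(δp² + δb² + δd²) = √(3.28e+08 + 4e+08 + 5.93e+07) = 28100
Q = 9.95e+05, so δQ/Q = 28100/9.95e+05 = 0.0282.

2.82%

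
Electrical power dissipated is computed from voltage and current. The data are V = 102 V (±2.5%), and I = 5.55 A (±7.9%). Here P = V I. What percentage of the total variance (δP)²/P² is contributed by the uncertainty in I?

90.9%

(δP/P)² = (1·δV/V)² + (1·δI/I)²
  V term: (1×0.0250)² = 0.000625
  I term: (1×0.0790)² = 0.00624
Total = 0.00687. Share from I = 0.00624/0.00687 = 0.909.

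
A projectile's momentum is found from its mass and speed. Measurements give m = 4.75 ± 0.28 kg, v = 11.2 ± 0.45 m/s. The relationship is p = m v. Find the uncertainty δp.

3.80 kg·m/s

Each factor contributes (exponent × relative error)² to (δp/p)²:
  (1·δm/m)² = (1×0.0589)² = 0.00347;  (1·δv/v)² = (1×0.0402)² = 0.00161
δp/p = √(0.00509) = 0.0713
p = 53.2 kg·m/s, so δp = 0.0713 × 53.2 = 3.80 kg·m/s.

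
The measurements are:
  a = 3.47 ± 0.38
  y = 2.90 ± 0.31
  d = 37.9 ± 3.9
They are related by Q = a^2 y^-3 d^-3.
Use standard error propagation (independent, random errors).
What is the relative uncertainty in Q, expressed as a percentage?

Each factor contributes (exponent × relative error)² to (δQ/Q)²:
  (2·δa/a)² = (2×0.110)² = 0.0480;  (-3·δy/y)² = (-3×0.107)² = 0.103;  (-3·δd/d)² = (-3×0.103)² = 0.0953
δQ/Q = √(0.246) = 0.496

49.6%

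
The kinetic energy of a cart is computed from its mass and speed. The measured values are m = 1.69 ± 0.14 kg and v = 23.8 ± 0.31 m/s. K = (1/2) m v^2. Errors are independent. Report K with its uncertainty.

479 ± 41.6 J

Products/powers → add relative errors in quadrature, weighted by exponent:
  (1·δm/m)² = (1×0.0828)² = 0.00686;  (2·δv/v)² = (2×0.0130)² = 0.000679
δK/K = √(0.00754) = 0.0868
K = 479 J, so δK = 0.0868 × 479 = 41.6 J.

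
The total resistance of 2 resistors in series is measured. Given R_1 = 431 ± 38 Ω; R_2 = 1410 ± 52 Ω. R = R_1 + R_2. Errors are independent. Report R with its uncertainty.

Absolute uncertainties add in quadrature for a linear combination:
  (δR_1)² = 1440;  (δR_2)² = 2700
δR = √(4150) = 64.4 Ω
R = 1840 Ω.

1840 ± 64.4 Ω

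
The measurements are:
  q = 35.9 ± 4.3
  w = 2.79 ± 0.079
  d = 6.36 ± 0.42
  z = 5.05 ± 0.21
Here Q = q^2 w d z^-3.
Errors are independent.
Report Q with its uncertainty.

178 ± 49.6

Since Q is a product/quotient, work with relative uncertainties:
  (2·δq/q)² = (2×0.120)² = 0.0574;  (1·δw/w)² = (1×0.0283)² = 0.000802;  (1·δd/d)² = (1×0.0660)² = 0.00436;  (-3·δz/z)² = (-3×0.0416)² = 0.0156
δQ/Q = √(0.0781) = 0.279
Q = 178, so δQ = 0.279 × 178 = 49.6.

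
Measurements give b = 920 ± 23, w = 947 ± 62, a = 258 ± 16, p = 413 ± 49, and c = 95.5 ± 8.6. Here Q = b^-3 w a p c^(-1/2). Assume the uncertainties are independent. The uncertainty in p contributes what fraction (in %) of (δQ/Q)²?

(δQ/Q)² = (-3·δb/b)² + (1·δw/w)² + (1·δa/a)² + (1·δp/p)² + (−½·δc/c)²
  b term: (-3×0.0250)² = 0.00563
  w term: (1×0.0655)² = 0.00429
  a term: (1×0.0620)² = 0.00385
  p term: (1×0.119)² = 0.0141
  c term: (-0.5×0.0901)² = 0.00203
Total = 0.0299. Share from p = 0.0141/0.0299 = 0.471.

47.1%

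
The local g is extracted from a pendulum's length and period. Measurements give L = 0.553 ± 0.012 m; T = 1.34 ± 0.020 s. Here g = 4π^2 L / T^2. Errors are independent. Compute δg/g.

0.0369

g is a product of powers, so relative uncertainties combine in quadrature:
  (1·δL/L)² = (1×0.0217)² = 0.000471;  (-2·δT/T)² = (-2×0.0149)² = 0.000891
δg/g = √(0.00136) = 0.0369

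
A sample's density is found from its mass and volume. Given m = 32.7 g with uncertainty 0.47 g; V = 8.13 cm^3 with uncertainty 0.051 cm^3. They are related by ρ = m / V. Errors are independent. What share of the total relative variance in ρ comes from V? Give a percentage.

16.0%

(δρ/ρ)² = (1·δm/m)² + (-1·δV/V)²
  m term: (1×0.0144)² = 0.000207
  V term: (-1×0.00627)² = 3.94e-05
Total = 0.000246. Share from V = 3.94e-05/0.000246 = 0.160.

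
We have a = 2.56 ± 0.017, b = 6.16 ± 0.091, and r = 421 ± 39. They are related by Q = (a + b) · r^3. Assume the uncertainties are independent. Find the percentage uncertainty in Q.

27.8%

Let u = a + b = 8.72. δu = √(δa² + δb²) = √(0.000289 + 0.00828) = 0.0926, so δu/u = 0.0106.
Q is then a monomial in u, r:
δQ/Q = √((δu/u)² + (3·δr/r)²) = √(0.000113 + 0.0772) = 0.278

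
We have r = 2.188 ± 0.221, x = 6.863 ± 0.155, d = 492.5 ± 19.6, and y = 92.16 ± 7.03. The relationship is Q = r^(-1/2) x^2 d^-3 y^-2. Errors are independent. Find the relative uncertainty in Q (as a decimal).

Relative error in a monomial: (δQ/Q)² = Σ (nᵢ · δxᵢ/xᵢ)².
  (−½·δr/r)² = (-0.5×0.101)² = 0.00255;  (2·δx/x)² = (2×0.0226)² = 0.00204;  (-3·δd/d)² = (-3×0.0398)² = 0.0143;  (-2·δy/y)² = (-2×0.0763)² = 0.0233
δQ/Q = √(0.0421) = 0.205

0.205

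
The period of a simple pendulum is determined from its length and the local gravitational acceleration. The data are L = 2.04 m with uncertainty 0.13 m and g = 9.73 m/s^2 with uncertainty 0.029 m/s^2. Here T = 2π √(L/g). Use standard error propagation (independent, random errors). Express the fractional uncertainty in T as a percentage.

3.19%

Each factor contributes (exponent × relative error)² to (δT/T)²:
  (½·δL/L)² = (0.5×0.0637)² = 0.00102;  (−½·δg/g)² = (-0.5×0.00298)² = 2.22e-06
δT/T = √(0.00102) = 0.0319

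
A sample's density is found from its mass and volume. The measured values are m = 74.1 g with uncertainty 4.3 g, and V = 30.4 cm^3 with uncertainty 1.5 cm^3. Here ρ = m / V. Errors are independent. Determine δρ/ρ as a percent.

ρ is a product of powers, so relative uncertainties combine in quadrature:
  (1·δm/m)² = (1×0.0580)² = 0.00337;  (-1·δV/V)² = (-1×0.0493)² = 0.00243
δρ/ρ = √(0.00580) = 0.0762

7.62%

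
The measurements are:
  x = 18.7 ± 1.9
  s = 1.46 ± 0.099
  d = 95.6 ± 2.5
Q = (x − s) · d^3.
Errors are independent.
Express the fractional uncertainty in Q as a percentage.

Let u = x − s = 17.2. δu = √(δx² + δs²) = √(3.61 + 0.00980) = 1.90, so δu/u = 0.110.
Q is then a monomial in u, d:
δQ/Q = √((δu/u)² + (3·δd/d)²) = √(0.0122 + 0.00615) = 0.135

13.5%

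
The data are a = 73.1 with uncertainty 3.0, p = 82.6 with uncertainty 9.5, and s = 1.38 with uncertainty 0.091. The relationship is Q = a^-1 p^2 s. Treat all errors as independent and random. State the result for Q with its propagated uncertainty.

Each factor contributes (exponent × relative error)² to (δQ/Q)²:
  (-1·δa/a)² = (-1×0.0410)² = 0.00168;  (2·δp/p)² = (2×0.115)² = 0.0529;  (1·δs/s)² = (1×0.0659)² = 0.00435
δQ/Q = √(0.0589) = 0.243
Q = 129, so δQ = 0.243 × 129 = 31.3.

129 ± 31.3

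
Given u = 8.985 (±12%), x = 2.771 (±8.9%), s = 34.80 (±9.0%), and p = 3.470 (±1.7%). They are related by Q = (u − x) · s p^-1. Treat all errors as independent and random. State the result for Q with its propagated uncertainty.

Let w = u − x = 6.214. δw = √(δu² + δx²) = √(1.16 + 0.0608) = 1.11, so δw/w = 0.178.
Q is then a monomial in w, s, p:
δQ/Q = √((δw/w)² + (1·δs/s)² + (-1·δp/p)²) = √(0.0317 + 0.00810 + 0.000289) = 0.200
Q = 62.32, so δQ = 0.200 × 62.32 = 12.5.

62.32 ± 12.5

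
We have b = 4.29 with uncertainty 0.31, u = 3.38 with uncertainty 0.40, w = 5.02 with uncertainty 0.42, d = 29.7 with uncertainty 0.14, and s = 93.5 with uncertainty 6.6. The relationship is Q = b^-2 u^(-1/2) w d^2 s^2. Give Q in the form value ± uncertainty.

(1.14 ± 0.259) × 10^6

Relative error in a monomial: (δQ/Q)² = Σ (nᵢ · δxᵢ/xᵢ)².
  (-2·δb/b)² = (-2×0.0723)² = 0.0209;  (−½·δu/u)² = (-0.5×0.118)² = 0.00350;  (1·δw/w)² = (1×0.0837)² = 0.00700;  (2·δd/d)² = (2×0.00471)² = 8.89e-05;  (2·δs/s)² = (2×0.0706)² = 0.0199
δQ/Q = √(0.0514) = 0.227
Q = 1.14e+06, so δQ = 0.227 × 1.14e+06 = 2.59e+05.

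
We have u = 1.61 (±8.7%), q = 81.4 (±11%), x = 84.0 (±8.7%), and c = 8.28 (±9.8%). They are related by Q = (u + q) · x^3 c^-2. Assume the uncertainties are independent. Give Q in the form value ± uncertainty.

Let w = u + q = 83.0. δw = √(δu² + δq²) = √(0.0196 + 80.2) = 8.96, so δw/w = 0.108.
Q is then a monomial in w, x, c:
δQ/Q = √((δw/w)² + (3·δx/x)² + (-2·δc/c)²) = √(0.0116 + 0.0681 + 0.0384) = 0.344
Q = 7.18e+05, so δQ = 0.344 × 7.18e+05 = 2.47e+05.

(7.18 ± 2.47) × 10^5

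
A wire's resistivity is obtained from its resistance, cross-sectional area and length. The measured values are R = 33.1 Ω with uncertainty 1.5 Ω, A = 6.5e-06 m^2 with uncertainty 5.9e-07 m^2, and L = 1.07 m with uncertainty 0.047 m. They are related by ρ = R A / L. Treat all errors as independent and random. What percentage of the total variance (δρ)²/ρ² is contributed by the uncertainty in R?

16.8%

(δρ/ρ)² = (1·δR/R)² + (1·δA/A)² + (-1·δL/L)²
  R term: (1×0.0453)² = 0.00205
  A term: (1×0.0908)² = 0.00824
  L term: (-1×0.0439)² = 0.00193
Total = 0.0122. Share from R = 0.00205/0.0122 = 0.168.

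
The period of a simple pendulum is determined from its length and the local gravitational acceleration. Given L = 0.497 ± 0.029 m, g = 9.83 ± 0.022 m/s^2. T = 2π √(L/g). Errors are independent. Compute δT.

0.0412 s

Each factor contributes (exponent × relative error)² to (δT/T)²:
  (½·δL/L)² = (0.5×0.0584)² = 0.000851;  (−½·δg/g)² = (-0.5×0.00224)² = 1.25e-06
δT/T = √(0.000852) = 0.0292
T = 1.41 s, so δT = 0.0292 × 1.41 = 0.0412 s.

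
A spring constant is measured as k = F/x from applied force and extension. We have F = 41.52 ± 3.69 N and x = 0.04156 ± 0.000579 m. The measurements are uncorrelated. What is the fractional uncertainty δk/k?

0.0900

For a monomial k ∝ F, x^-1, fractional errors add in quadrature:
  (1·δF/F)² = (1×0.0889)² = 0.00790;  (-1·δx/x)² = (-1×0.0139)² = 0.000194
δk/k = √(0.00809) = 0.0900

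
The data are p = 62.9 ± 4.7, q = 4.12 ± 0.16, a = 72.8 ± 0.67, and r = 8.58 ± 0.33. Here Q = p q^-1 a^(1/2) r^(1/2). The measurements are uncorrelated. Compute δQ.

33.0

Since Q is a product/quotient, work with relative uncertainties:
  (1·δp/p)² = (1×0.0747)² = 0.00558;  (-1·δq/q)² = (-1×0.0388)² = 0.00151;  (½·δa/a)² = (0.5×0.00920)² = 2.12e-05;  (½·δr/r)² = (0.5×0.0385)² = 0.000370
δQ/Q = √(0.00748) = 0.0865
Q = 382, so δQ = 0.0865 × 382 = 33.0.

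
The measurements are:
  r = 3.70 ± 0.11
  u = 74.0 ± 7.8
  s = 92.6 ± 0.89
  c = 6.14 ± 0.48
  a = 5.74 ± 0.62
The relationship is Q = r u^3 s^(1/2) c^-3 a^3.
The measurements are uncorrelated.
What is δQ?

6.02e+06

Q is a product of powers, so relative uncertainties combine in quadrature:
  (1·δr/r)² = (1×0.0297)² = 0.000884;  (3·δu/u)² = (3×0.105)² = 0.1000;  (½·δs/s)² = (0.5×0.00961)² = 2.31e-05;  (-3·δc/c)² = (-3×0.0782)² = 0.0550;  (3·δa/a)² = (3×0.108)² = 0.105
δQ/Q = √(0.261) = 0.511
Q = 1.18e+07, so δQ = 0.511 × 1.18e+07 = 6.02e+06.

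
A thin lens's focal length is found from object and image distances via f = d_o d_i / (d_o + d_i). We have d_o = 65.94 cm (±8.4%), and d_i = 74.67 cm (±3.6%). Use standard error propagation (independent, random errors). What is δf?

1.67 cm

∂f/∂d_o = (d_i/(d_o+d_i))² = 0.282;  ∂f/∂d_i = (d_o/(d_o+d_i))² = 0.220
δf = √((∂f/∂d_o · δd_o)² + (∂f/∂d_i · δd_i)²) = √(2.44 + 0.349) = 1.67 cm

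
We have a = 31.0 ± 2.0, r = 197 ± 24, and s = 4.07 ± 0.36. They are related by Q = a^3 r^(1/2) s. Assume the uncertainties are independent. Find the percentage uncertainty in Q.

22.1%

Q is a product of powers, so relative uncertainties combine in quadrature:
  (3·δa/a)² = (3×0.0645)² = 0.0375;  (½·δr/r)² = (0.5×0.122)² = 0.00371;  (1·δs/s)² = (1×0.0885)² = 0.00782
δQ/Q = √(0.0490) = 0.221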